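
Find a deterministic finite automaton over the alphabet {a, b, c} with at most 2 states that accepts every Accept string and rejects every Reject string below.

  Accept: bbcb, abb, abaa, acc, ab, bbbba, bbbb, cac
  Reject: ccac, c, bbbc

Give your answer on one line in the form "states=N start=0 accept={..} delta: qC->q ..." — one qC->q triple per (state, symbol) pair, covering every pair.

states=2 start=0 accept={0} delta: 0a->0 0b->0 0c->1 1a->1 1b->0 1c->0

State merging on the prefix tree: take the shortest (then alphabetical) example prefix whose next move is undefined and point that move at state 0, else 1, else 2, ...; a target is out if some Accept/Reject pair would then sit in one state with the same input left (inseparable). If every existing state is out, open a new one.
a: 0a undefined. 0a->0: ok.
b: 0b undefined. 0b->0: ok.
c: 0c undefined. 0c->0: no, bbcb/ccac meet in 0. Open state 1: 0c->1.
ca: 1a undefined. 1a->0: no, cac/c meet in 1. 1a->1: ok.
cc: 1c undefined. 1c->0: ok.
bbcb: 1b undefined. 1b->0: ok.
All examples now run through 2 states with every (state, symbol) defined. Accept strings end in {0}, Reject strings end in {1}; accept={0}.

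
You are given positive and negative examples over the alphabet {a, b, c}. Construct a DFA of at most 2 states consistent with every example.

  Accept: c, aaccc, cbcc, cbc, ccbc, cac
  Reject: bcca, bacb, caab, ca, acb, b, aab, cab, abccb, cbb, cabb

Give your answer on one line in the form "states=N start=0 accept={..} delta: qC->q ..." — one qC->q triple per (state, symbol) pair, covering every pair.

Fold the examples into a partial DFA from state 0: repeatedly fix the first undefined (state, symbol) met by the shortest-then-alphabetical prefix, trying targets in increasing order and rejecting any under which an Accept and a Reject string meet in one state with the same remainder; add a state when all current targets are rejected. Accepting states are where Accept strings end.
a: 0a undefined. 0a->0: ok.
b: 0b undefined. 0b->0: ok.
c: 0c undefined. 0c->0: no, c/bcca meet in 0. Open state 1: 0c->1.
ca: 1a undefined. 1a->0: ok.
cb: 1b undefined. 1b->0: ok.
cc: 1c undefined. 1c->0: no, cbcc/bcca meet in 0. 1c->1: ok.
All examples now run through 2 states with every (state, symbol) defined. Accept strings end in {1}, Reject strings end in {0}; accept={1}.

states=2 start=0 accept={1} delta: 0a->0 0b->0 0c->1 1a->0 1b->0 1c->1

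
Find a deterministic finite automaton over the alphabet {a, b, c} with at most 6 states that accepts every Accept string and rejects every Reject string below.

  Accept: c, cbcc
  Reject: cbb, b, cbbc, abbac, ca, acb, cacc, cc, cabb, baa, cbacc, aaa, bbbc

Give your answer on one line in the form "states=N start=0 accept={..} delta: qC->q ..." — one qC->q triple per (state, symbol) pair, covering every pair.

Fold the examples into a partial DFA from state 0: repeatedly fix the first undefined (state, symbol) met by the shortest-then-alphabetical prefix, trying targets in increasing order and rejecting any under which an Accept and a Reject string meet in one state with the same remainder; add a state when all current targets are rejected. Accepting states are where Accept strings end.
a: 0a undefined. 0a->0: ok.
b: 0b undefined. 0b->0: no, c/abbac meet in 0 with "c" left. Open state 1: 0b->1.
c: 0c undefined. 0c->0: no, c/ca meet in 0. 0c->1: no, c/b meet in 1. Open state 2: 0c->2.
ba: 1a undefined. 1a->0: ok.
bb: 1b undefined. 1b->0: no, c/abbac meet in 2. 1b->1: no, c/abbac meet in 2. 1b->2: ok.
ca: 2a undefined. 2a->0: no, c/abbac meet in 2. 2a->1: ok.
cb: 2b undefined. 2b->0: no, c/bbbc meet in 2. 2b->1: no, c/cbb meet in 2. 2b->2: no, c/cbb meet in 2. Open state 3: 2b->3.
cc: 2c undefined. 2c->0: ok.
cac: 1c undefined. 1c->0: no, c/cacc meet in 2. 1c->1: ok.
cba: 3a undefined. 3a->0: ok.
cbb: 3b undefined. 3b->0: no, c/cbbc meet in 2. 3b->1: ok.
cbc: 3c undefined. 3c->0: ok.
All examples now run through 4 states with every (state, symbol) defined. Accept strings end in {2}, Reject strings end in {0,1,3}; accept={2}.

states=4 start=0 accept={2} delta: 0a->0 0b->1 0c->2 1a->0 1b->2 1c->1 2a->1 2b->3 2c->0 3a->0 3b->1 3c->0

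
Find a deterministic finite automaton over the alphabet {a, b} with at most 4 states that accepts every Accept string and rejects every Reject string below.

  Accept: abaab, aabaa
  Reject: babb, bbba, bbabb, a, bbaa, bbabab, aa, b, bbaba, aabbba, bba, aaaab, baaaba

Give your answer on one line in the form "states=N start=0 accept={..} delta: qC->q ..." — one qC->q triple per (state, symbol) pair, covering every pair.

states=4 start=0 accept={3} delta: 0a->0 0b->1 1a->2 1b->0 2a->3 2b->0 3a->0 3b->3

State merging on the prefix tree: take the shortest (then alphabetical) example prefix whose next move is undefined and point that move at state 0, else 1, else 2, ...; a target is out if some Accept/Reject pair would then sit in one state with the same input left (inseparable). If every existing state is out, open a new one.
a: 0a undefined. 0a->0: ok.
b: 0b undefined. 0b->0: no, abaab/babb meet in 0. Open state 1: 0b->1.
ba: 1a undefined. 1a->0: no, abaab/b meet in 1. 1a->1: no, aabaa/b meet in 1. Open state 2: 1a->2.
bb: 1b undefined. 1b->0: ok.
baa: 2a undefined. 2a->0: no, abaab/b meet in 1. 2a->1: no, abaab/bbabb meet in 0. 2a->2: no, abaab/bbabab meet in 2 with "b" left. Open state 3: 2a->3.
bab: 2b undefined. 2b->0: ok.
baaa: 3a undefined. 3a->0: ok.
abaab: 3b undefined. 3b->0: no, abaab/bbabb meet in 0. 3b->1: no, abaab/babb meet in 1. 3b->2: no, abaab/bbba meet in 2. 3b->3: ok.
All examples now run through 4 states with every (state, symbol) defined. Accept strings end in {3}, Reject strings end in {0,1,2}; accept={3}.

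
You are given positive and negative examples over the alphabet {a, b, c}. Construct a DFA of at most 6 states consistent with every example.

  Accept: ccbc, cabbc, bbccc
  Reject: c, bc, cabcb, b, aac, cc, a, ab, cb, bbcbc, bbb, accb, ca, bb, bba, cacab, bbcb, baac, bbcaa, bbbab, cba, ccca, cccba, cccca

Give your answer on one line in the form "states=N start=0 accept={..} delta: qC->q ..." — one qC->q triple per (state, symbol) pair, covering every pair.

Grow the machine one transition at a time. Run the examples from 0; the earliest place one falls off (shortest prefix, ties alphabetical) gets sent to the lowest-numbered state that keeps every Accept/Reject pair distinguishable — a pair clashes when both reach the same state with identical unread suffix — and to a fresh state only if none does.
a: 0a undefined. 0a->0: ok.
b: 0b undefined. 0b->0: ok.
c: 0c undefined. 0c->0: no, ccbc/c meet in 0. Open state 1: 0c->1.
ca: 1a undefined. 1a->0: no, cabbc/c meet in 1. 1a->1: ok.
cb: 1b undefined. 1b->0: no, cabbc/c meet in 1. 1b->1: no, cabbc/cc meet in 1 with "c" left. Open state 2: 1b->2.
cc: 1c undefined. 1c->0: no, ccbc/c meet in 1. 1c->1: no, ccbc/bbcbc meet in 2 with "c" left. 1c->2: no, bbccc/bbcbc meet in 2 with "c" left. Open state 3: 1c->3.
cba: 2a undefined. 2a->0: ok.
ccb: 3b undefined. 3b->0: no, ccbc/c meet in 1. 3b->1: no, ccbc/cc meet in 3. 3b->2: no, ccbc/bbcbc meet in 2 with "c" left. 3b->3: ok.
ccc: 3c undefined. 3c->0: no, ccbc/b meet in 0. 3c->1: no, ccbc/c meet in 1. 3c->2: no, ccbc/cb meet in 2. 3c->3: no, ccbc/cc meet in 3. Open state 4: 3c->4.
cabb: 2b undefined. 2b->0: no, cabbc/c meet in 1. 2b->1: no, cabbc/cc meet in 3. 2b->2: no, cabbc/bbcbc meet in 2 with "c" left. 2b->3: ok.
cabc: 2c undefined. 2c->0: ok.
caca: 3a undefined. 3a->0: ok.
ccca: 4a undefined. 4a->0: ok.
cccb: 4b undefined. 4b->0: ok.
cccc: 4c undefined. 4c->0: ok.
All examples now run through 5 states with every (state, symbol) defined. Accept strings end in {4}, Reject strings end in {0,1,2,3}; accept={4}.

states=5 start=0 accept={4} delta: 0a->0 0b->0 0c->1 1a->1 1b->2 1c->3 2a->0 2b->3 2c->0 3a->0 3b->3 3c->4 4a->0 4b->0 4c->0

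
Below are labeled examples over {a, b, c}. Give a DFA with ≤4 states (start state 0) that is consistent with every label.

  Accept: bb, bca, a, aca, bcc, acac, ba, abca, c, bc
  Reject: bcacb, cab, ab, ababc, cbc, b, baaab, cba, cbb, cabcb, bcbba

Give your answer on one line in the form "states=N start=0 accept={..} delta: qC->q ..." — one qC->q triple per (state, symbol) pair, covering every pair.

Grow the machine one transition at a time. Run the examples from 0; the earliest place one falls off (shortest prefix, ties alphabetical) gets sent to the lowest-numbered state that keeps every Accept/Reject pair distinguishable — a pair clashes when both reach the same state with identical unread suffix — and to a fresh state only if none does.
a: 0a undefined. 0a->0: ok.
b: 0b undefined. 0b->0: no, bb/ab meet in 0. Open state 1: 0b->1.
c: 0c undefined. 0c->0: no, bb/cbb meet in 1 with "b" left. 0c->1: no, c/ab meet in 1. Open state 2: 0c->2.
ba: 1a undefined. 1a->0: no, bc/ababc meet in 1 with "c" left. 1a->1: no, bb/baaab meet in 1 with "b" left. 1a->2: ok.
bb: 1b undefined. 1b->0: ok.
bc: 1c undefined. 1c->0: no, bb/bcbba meet in 0. 1c->1: no, bca/bcbba meet in 2. 1c->2: ok.
ca: 2a undefined. 2a->0: ok.
cb: 2b undefined. 2b->0: no, bb/bcacb meet in 0. 2b->1: no, bb/cbb meet in 0. 2b->2: no, bb/cba meet in 0. Open state 3: 2b->3.
bcc: 2c undefined. 2c->0: ok.
cba: 3a undefined. 3a->0: no, bb/cba meet in 0. 3a->1: ok.
cbb: 3b undefined. 3b->0: no, bb/cbb meet in 0. 3b->1: no, acac/bcbba meet in 2. 3b->2: no, bb/bcbba meet in 0. 3b->3: ok.
cbc: 3c undefined. 3c->0: no, bb/ababc meet in 0. 3c->1: ok.
All examples now run through 4 states with every (state, symbol) defined. Accept strings end in {0,2}, Reject strings end in {1,3}; accept={0,2}.

states=4 start=0 accept={0,2} delta: 0a->0 0b->1 0c->2 1a->2 1b->0 1c->2 2a->0 2b->3 2c->0 3a->1 3b->3 3c->1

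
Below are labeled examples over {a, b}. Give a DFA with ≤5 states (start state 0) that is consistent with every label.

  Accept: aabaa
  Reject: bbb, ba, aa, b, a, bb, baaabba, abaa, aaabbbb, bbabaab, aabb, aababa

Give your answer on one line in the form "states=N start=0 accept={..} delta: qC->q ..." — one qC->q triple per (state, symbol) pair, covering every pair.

states=5 start=0 accept={4} delta: 0a->1 0b->0 1a->2 1b->0 2a->0 2b->3 3a->4 3b->0 4a->4 4b->0

Grow the machine one transition at a time. Run the examples from 0; the earliest place one falls off (shortest prefix, ties alphabetical) gets sent to the lowest-numbered state that keeps every Accept/Reject pair distinguishable — a pair clashes when both reach the same state with identical unread suffix — and to a fresh state only if none does.
a: 0a undefined. 0a->0: no, aabaa/abaa meet in 0 with "baa" left. Open state 1: 0a->1.
b: 0b undefined. 0b->0: ok.
aa: 1a undefined. 1a->0: no, aabaa/bbb meet in 0. 1a->1: no, aabaa/abaa meet in 1 with "baa" left. Open state 2: 1a->2.
ab: 1b undefined. 1b->0: ok.
aaa: 2a undefined. 2a->0: ok.
aab: 2b undefined. 2b->0: no, aabaa/aa meet in 2. 2b->1: no, aabaa/bbb meet in 0. 2b->2: no, aabaa/ba meet in 1. Open state 3: 2b->3.
aaba: 3a undefined. 3a->0: no, aabaa/ba meet in 1. 3a->1: no, aabaa/aa meet in 2. 3a->2: no, aabaa/bbb meet in 0. 3a->3: no, aabaa/bbabaab meet in 3. Open state 4: 3a->4.
aabb: 3b undefined. 3b->0: ok.
aabaa: 4a undefined. 4a->0: no, aabaa/bbb meet in 0. 4a->1: no, aabaa/ba meet in 1. 4a->2: no, aabaa/aa meet in 2. 4a->3: no, aabaa/bbabaab meet in 3. 4a->4: ok.
aabab: 4b undefined. 4b->0: ok.
All examples now run through 5 states with every (state, symbol) defined. Accept strings end in {4}, Reject strings end in {0,1,2,3}; accept={4}.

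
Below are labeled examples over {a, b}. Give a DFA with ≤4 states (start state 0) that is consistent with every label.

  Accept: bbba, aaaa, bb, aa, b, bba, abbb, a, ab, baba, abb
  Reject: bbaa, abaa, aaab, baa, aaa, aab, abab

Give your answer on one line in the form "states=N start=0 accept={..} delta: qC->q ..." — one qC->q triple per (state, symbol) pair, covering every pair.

states=4 start=0 accept={1,2} delta: 0a->1 0b->1 1a->2 1b->1 2a->3 2b->0 3a->1 3b->0

Fold the examples into a partial DFA from state 0: repeatedly fix the first undefined (state, symbol) met by the shortest-then-alphabetical prefix, trying targets in increasing order and rejecting any under which an Accept and a Reject string meet in one state with the same remainder; add a state when all current targets are rejected. Accepting states are where Accept strings end.
a: 0a undefined. 0a->0: no, aaaa/aaa meet in 0. Open state 1: 0a->1.
b: 0b undefined. 0b->0: no, aa/bbaa meet in 1 with "a" left. 0b->1: ok.
aa: 1a undefined. 1a->0: no, bb/aaab meet in 1 with "b" left. 1a->1: no, aaaa/baa meet in 1. Open state 2: 1a->2.
ab: 1b undefined. 1b->0: no, bbba/bbaa meet in 2. 1b->1: ok.
aaa: 2a undefined. 2a->0: no, aaaa/aaab meet in 1. 2a->1: no, bb/bbaa meet in 1. 2a->2: no, bbba/bbaa meet in 2. Open state 3: 2a->3.
aab: 2b undefined. 2b->0: ok.
aaaa: 3a undefined. 3a->0: no, aaaa/aab meet in 0. 3a->1: ok.
aaab: 3b undefined. 3b->0: ok.
All examples now run through 4 states with every (state, symbol) defined. Accept strings end in {1,2}, Reject strings end in {0,3}; accept={1,2}.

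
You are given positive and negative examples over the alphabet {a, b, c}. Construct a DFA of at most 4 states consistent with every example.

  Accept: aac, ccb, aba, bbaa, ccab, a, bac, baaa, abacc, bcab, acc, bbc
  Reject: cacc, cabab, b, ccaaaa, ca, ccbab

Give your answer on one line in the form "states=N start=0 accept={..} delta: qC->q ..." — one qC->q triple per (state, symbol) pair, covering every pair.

states=4 start=0 accept={0,2} delta: 0a->0 0b->1 0c->2 1a->0 1b->0 1c->2 2a->3 2b->0 2c->2 3a->3 3b->0 3c->3

State merging on the prefix tree: take the shortest (then alphabetical) example prefix whose next move is undefined and point that move at state 0, else 1, else 2, ...; a target is out if some Accept/Reject pair would then sit in one state with the same input left (inseparable). If every existing state is out, open a new one.
a: 0a undefined. 0a->0: ok.
b: 0b undefined. 0b->0: no, aba/b meet in 0. Open state 1: 0b->1.
c: 0c undefined. 0c->0: no, aac/cacc meet in 0. 0c->1: no, aac/b meet in 1. Open state 2: 0c->2.
ba: 1a undefined. 1a->0: ok.
bb: 1b undefined. 1b->0: ok.
bc: 1c undefined. 1c->0: no, bcab/b meet in 1. 1c->1: no, bcab/b meet in 1. 1c->2: ok.
ca: 2a undefined. 2a->0: no, aba/ca meet in 0. 2a->1: no, abacc/cacc meet in 2 with "c" left. 2a->2: no, aac/ca meet in 2. Open state 3: 2a->3.
cc: 2c undefined. 2c->0: no, ccb/b meet in 1. 2c->1: no, ccb/ccaaaa meet in 0. 2c->2: ok.
cab: 3b undefined. 3b->0: ok.
cac: 3c undefined. 3c->0: no, aac/cacc meet in 2. 3c->1: no, aac/cacc meet in 2. 3c->2: no, aac/cacc meet in 2. 3c->3: ok.
ccb: 2b undefined. 2b->0: ok.
ccaa: 3a undefined. 3a->0: no, ccb/ccaaaa meet in 0. 3a->1: no, ccb/ccaaaa meet in 0. 3a->2: no, aac/ccaaaa meet in 2. 3a->3: ok.
All examples now run through 4 states with every (state, symbol) defined. Accept strings end in {0,2}, Reject strings end in {1,3}; accept={0,2}.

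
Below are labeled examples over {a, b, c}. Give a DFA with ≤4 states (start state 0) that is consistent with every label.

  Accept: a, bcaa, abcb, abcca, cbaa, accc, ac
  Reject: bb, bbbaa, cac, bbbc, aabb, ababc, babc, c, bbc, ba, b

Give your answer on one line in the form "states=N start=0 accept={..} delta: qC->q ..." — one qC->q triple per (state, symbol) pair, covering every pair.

states=4 start=0 accept={0,1} delta: 0a->1 0b->2 0c->2 1a->0 1b->1 1c->1 2a->2 2b->3 2c->3 3a->0 3b->2 3c->2

Grow the machine one transition at a time. Run the examples from 0; the earliest place one falls off (shortest prefix, ties alphabetical) gets sent to the lowest-numbered state that keeps every Accept/Reject pair distinguishable — a pair clashes when both reach the same state with identical unread suffix — and to a fresh state only if none does.
a: 0a undefined. 0a->0: no, ac/c meet in 0 with "c" left. Open state 1: 0a->1.
b: 0b undefined. 0b->0: no, a/ba meet in 1. 0b->1: no, a/b meet in 1. Open state 2: 0b->2.
c: 0c undefined. 0c->0: no, ac/cac meet in 1 with "c" left. 0c->1: no, a/c meet in 1. 0c->2: ok.
aa: 1a undefined. 1a->0: ok.
ab: 1b undefined. 1b->0: no, abcb/bb meet in 2 with "b" left. 1b->1: ok.
ac: 1c undefined. 1c->0: no, abcb/c meet in 2. 1c->1: ok.
ba: 2a undefined. 2a->0: no, abcca/ba meet in 0. 2a->1: no, a/cac meet in 1. 2a->2: ok.
bb: 2b undefined. 2b->0: no, abcca/bb meet in 0. 2b->1: no, a/bb meet in 1. 2b->2: no, cbaa/bb meet in 2. Open state 3: 2b->3.
bc: 2c undefined. 2c->0: no, bcaa/cac meet in 0. 2c->1: no, a/cac meet in 1. 2c->2: no, bcaa/cac meet in 2. 2c->3: ok.
bbb: 3b undefined. 3b->0: no, abcca/bbbaa meet in 0. 3b->1: no, a/bbbaa meet in 1. 3b->2: ok.
bbc: 3c undefined. 3c->0: no, abcca/babc meet in 0. 3c->1: no, a/babc meet in 1. 3c->2: ok.
bca: 3a undefined. 3a->0: ok.
All examples now run through 4 states with every (state, symbol) defined. Accept strings end in {0,1}, Reject strings end in {2,3}; accept={0,1}.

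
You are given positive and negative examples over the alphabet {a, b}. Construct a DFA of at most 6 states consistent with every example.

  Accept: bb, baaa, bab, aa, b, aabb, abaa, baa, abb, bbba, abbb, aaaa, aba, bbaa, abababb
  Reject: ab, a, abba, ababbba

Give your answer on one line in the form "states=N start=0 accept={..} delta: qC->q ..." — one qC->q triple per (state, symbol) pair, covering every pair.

Fold the examples into a partial DFA from state 0: repeatedly fix the first undefined (state, symbol) met by the shortest-then-alphabetical prefix, trying targets in increasing order and rejecting any under which an Accept and a Reject string meet in one state with the same remainder; add a state when all current targets are rejected. Accepting states are where Accept strings end.
a: 0a undefined. 0a->0: no, aa/a meet in 0. Open state 1: 0a->1.
b: 0b undefined. 0b->0: no, bab/ab meet in 1 with "b" left. 0b->1: no, bb/ab meet in 1 with "b" left. Open state 2: 0b->2.
aa: 1a undefined. 1a->0: ok.
ab: 1b undefined. 1b->0: no, aa/ab meet in 0. 1b->1: no, aa/abba meet in 0. 1b->2: no, b/ab meet in 2. Open state 3: 1b->3.
ba: 2a undefined. 2a->0: no, baa/a meet in 1. 2a->1: no, baaa/a meet in 1. 2a->2: ok.
bb: 2b undefined. 2b->0: ok.
aba: 3a undefined. 3a->0: no, baaa/ababbba meet in 2. 3a->1: no, aba/a meet in 1. 3a->2: ok.
abb: 3b undefined. 3b->0: ok.
All examples now run through 4 states with every (state, symbol) defined. Accept strings end in {0,2}, Reject strings end in {1,3}; accept={0,2}.

states=4 start=0 accept={0,2} delta: 0a->1 0b->2 1a->0 1b->3 2a->2 2b->0 3a->2 3b->0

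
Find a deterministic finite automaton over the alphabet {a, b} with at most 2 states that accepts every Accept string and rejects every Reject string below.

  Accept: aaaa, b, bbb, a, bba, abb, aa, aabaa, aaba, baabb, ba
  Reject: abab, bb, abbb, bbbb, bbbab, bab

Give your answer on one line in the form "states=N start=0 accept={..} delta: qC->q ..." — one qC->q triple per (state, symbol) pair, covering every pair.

states=2 start=0 accept={1} delta: 0a->1 0b->1 1a->1 1b->0

State merging on the prefix tree: take the shortest (then alphabetical) example prefix whose next move is undefined and point that move at state 0, else 1, else 2, ...; a target is out if some Accept/Reject pair would then sit in one state with the same input left (inseparable). If every existing state is out, open a new one.
a: 0a undefined. 0a->0: no, bbb/abbb meet in 0 with "bbb" left. Open state 1: 0a->1.
b: 0b undefined. 0b->0: no, b/bb meet in 0. 0b->1: ok.
aa: 1a undefined. 1a->0: no, b/bab meet in 1. 1a->1: ok.
ab: 1b undefined. 1b->0: ok.
All examples now run through 2 states with every (state, symbol) defined. Accept strings end in {1}, Reject strings end in {0}; accept={1}.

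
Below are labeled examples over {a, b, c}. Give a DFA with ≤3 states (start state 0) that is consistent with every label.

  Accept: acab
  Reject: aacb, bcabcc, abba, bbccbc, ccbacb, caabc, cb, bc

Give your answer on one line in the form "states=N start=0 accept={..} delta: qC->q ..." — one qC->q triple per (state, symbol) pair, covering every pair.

states=3 start=0 accept={2} delta: 0a->0 0b->0 0c->1 1a->2 1b->0 1c->0 2a->0 2b->2 2c->0

State merging on the prefix tree: take the shortest (then alphabetical) example prefix whose next move is undefined and point that move at state 0, else 1, else 2, ...; a target is out if some Accept/Reject pair would then sit in one state with the same input left (inseparable). If every existing state is out, open a new one.
a: 0a undefined. 0a->0: ok.
b: 0b undefined. 0b->0: ok.
c: 0c undefined. 0c->0: no, acab/aacb meet in 0. Open state 1: 0c->1.
ca: 1a undefined. 1a->0: no, acab/abba meet in 0. 1a->1: no, acab/aacb meet in 1 with "b" left. Open state 2: 1a->2.
cb: 1b undefined. 1b->0: ok.
cc: 1c undefined. 1c->0: ok.
caa: 2a undefined. 2a->0: ok.
acab: 2b undefined. 2b->0: no, acab/aacb meet in 0. 2b->1: no, acab/bcabcc meet in 1. 2b->2: ok.
bcabc: 2c undefined. 2c->0: ok.
All examples now run through 3 states with every (state, symbol) defined. Accept strings end in {2}, Reject strings end in {0,1}; accept={2}.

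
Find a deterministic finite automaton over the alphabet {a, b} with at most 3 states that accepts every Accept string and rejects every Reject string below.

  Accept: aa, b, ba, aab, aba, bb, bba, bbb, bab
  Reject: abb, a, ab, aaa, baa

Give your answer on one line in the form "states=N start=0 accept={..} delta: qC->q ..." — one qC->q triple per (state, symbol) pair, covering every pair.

states=3 start=0 accept={0,2} delta: 0a->1 0b->2 1a->0 1b->1 2a->0 2b->2

Fold the examples into a partial DFA from state 0: repeatedly fix the first undefined (state, symbol) met by the shortest-then-alphabetical prefix, trying targets in increasing order and rejecting any under which an Accept and a Reject string meet in one state with the same remainder; add a state when all current targets are rejected. Accepting states are where Accept strings end.
a: 0a undefined. 0a->0: no, aa/a meet in 0. Open state 1: 0a->1.
b: 0b undefined. 0b->0: no, aa/baa meet in 1 with "a" left. 0b->1: no, b/a meet in 1. Open state 2: 0b->2.
aa: 1a undefined. 1a->0: ok.
ab: 1b undefined. 1b->0: no, aa/ab meet in 0. 1b->1: ok.
ba: 2a undefined. 2a->0: ok.
bb: 2b undefined. 2b->0: no, bba/abb meet in 1. 2b->1: no, bb/abb meet in 1. 2b->2: ok.
All examples now run through 3 states with every (state, symbol) defined. Accept strings end in {0,2}, Reject strings end in {1}; accept={0,2}.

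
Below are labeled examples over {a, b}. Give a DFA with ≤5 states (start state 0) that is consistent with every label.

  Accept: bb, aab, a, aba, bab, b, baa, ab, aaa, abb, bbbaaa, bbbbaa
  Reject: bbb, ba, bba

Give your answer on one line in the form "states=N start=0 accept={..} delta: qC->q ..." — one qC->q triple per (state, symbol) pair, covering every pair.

states=5 start=0 accept={0,1,2,4} delta: 0a->1 0b->2 1a->0 1b->0 2a->3 2b->4 3a->0 3b->0 4a->3 4b->3

Fold the examples into a partial DFA from state 0: repeatedly fix the first undefined (state, symbol) met by the shortest-then-alphabetical prefix, trying targets in increasing order and rejecting any under which an Accept and a Reject string meet in one state with the same remainder; add a state when all current targets are rejected. Accepting states are where Accept strings end.
a: 0a undefined. 0a->0: no, aba/ba meet in 0 with "ba" left. Open state 1: 0a->1.
b: 0b undefined. 0b->0: no, bb/bbb meet in 0. 0b->1: no, aba/bba meet in 1 with "ba" left. Open state 2: 0b->2.
aa: 1a undefined. 1a->0: ok.
ab: 1b undefined. 1b->0: ok.
ba: 2a undefined. 2a->0: no, ab/ba meet in 0. 2a->1: no, a/ba meet in 1. 2a->2: no, aab/ba meet in 2. Open state 3: 2a->3.
bb: 2b undefined. 2b->0: no, aab/bbb meet in 2. 2b->1: no, ab/bbb meet in 0. 2b->2: no, bb/bbb meet in 2. 2b->3: no, bb/ba meet in 3. Open state 4: 2b->4.
baa: 3a undefined. 3a->0: ok.
bab: 3b undefined. 3b->0: ok.
bba: 4a undefined. 4a->0: no, bab/bba meet in 0. 4a->1: no, a/bba meet in 1. 4a->2: no, aab/bba meet in 2. 4a->3: ok.
bbb: 4b undefined. 4b->0: no, bab/bbb meet in 0. 4b->1: no, a/bbb meet in 1. 4b->2: no, aab/bbb meet in 2. 4b->3: ok.
All examples now run through 5 states with every (state, symbol) defined. Accept strings end in {0,1,2,4}, Reject strings end in {3}; accept={0,1,2,4}.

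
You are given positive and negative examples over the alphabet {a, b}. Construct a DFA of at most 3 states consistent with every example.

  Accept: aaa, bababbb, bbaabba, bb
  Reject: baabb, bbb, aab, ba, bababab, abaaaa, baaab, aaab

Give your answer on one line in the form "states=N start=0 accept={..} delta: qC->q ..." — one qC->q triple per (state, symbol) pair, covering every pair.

State merging on the prefix tree: take the shortest (then alphabetical) example prefix whose next move is undefined and point that move at state 0, else 1, else 2, ...; a target is out if some Accept/Reject pair would then sit in one state with the same input left (inseparable). If every existing state is out, open a new one.
a: 0a undefined. 0a->0: ok.
b: 0b undefined. 0b->0: no, aaa/baabb meet in 0. Open state 1: 0b->1.
ba: 1a undefined. 1a->0: no, aaa/ba meet in 0. 1a->1: no, bb/baaab meet in 1 with "b" left. Open state 2: 1a->2.
bb: 1b undefined. 1b->0: ok.
baa: 2a undefined. 2a->0: no, aaa/baabb meet in 0. 2a->1: ok.
bab: 2b undefined. 2b->0: no, aaa/bababab meet in 0. 2b->1: no, bababbb/baabb meet in 1. 2b->2: ok.
All examples now run through 3 states with every (state, symbol) defined. Accept strings end in {0}, Reject strings end in {1,2}; accept={0}.

states=3 start=0 accept={0} delta: 0a->0 0b->1 1a->2 1b->0 2a->1 2b->2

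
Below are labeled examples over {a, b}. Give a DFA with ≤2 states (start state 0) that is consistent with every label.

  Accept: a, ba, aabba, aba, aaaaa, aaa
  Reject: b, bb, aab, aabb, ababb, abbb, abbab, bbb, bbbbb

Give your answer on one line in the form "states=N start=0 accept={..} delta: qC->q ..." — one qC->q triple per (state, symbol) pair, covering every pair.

Grow the machine one transition at a time. Run the examples from 0; the earliest place one falls off (shortest prefix, ties alphabetical) gets sent to the lowest-numbered state that keeps every Accept/Reject pair distinguishable — a pair clashes when both reach the same state with identical unread suffix — and to a fresh state only if none does.
a: 0a undefined. 0a->0: ok.
b: 0b undefined. 0b->0: no, a/b meet in 0. Open state 1: 0b->1.
ba: 1a undefined. 1a->0: ok.
bb: 1b undefined. 1b->0: no, a/bb meet in 0. 1b->1: ok.
All examples now run through 2 states with every (state, symbol) defined. Accept strings end in {0}, Reject strings end in {1}; accept={0}.

states=2 start=0 accept={0} delta: 0a->0 0b->1 1a->0 1b->1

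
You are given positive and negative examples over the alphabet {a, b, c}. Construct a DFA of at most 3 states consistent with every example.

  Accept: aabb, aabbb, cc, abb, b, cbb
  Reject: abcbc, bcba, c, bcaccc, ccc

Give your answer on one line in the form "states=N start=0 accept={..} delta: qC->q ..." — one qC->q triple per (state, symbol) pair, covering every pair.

states=3 start=0 accept={0} delta: 0a->0 0b->0 0c->1 1a->0 1b->2 1c->0 2a->1 2b->0 2c->1

State merging on the prefix tree: take the shortest (then alphabetical) example prefix whose next move is undefined and point that move at state 0, else 1, else 2, ...; a target is out if some Accept/Reject pair would then sit in one state with the same input left (inseparable). If every existing state is out, open a new one.
a: 0a undefined. 0a->0: ok.
b: 0b undefined. 0b->0: ok.
c: 0c undefined. 0c->0: no, aabb/abcbc meet in 0. Open state 1: 0c->1.
cb: 1b undefined. 1b->0: no, aabb/bcba meet in 0. 1b->1: no, cc/abcbc meet in 1 with "c" left. Open state 2: 1b->2.
cc: 1c undefined. 1c->0: ok.
bca: 1a undefined. 1a->0: ok.
cbb: 2b undefined. 2b->0: ok.
bcba: 2a undefined. 2a->0: no, aabb/bcba meet in 0. 2a->1: ok.
abcbc: 2c undefined. 2c->0: no, aabb/abcbc meet in 0. 2c->1: ok.
All examples now run through 3 states with every (state, symbol) defined. Accept strings end in {0}, Reject strings end in {1}; accept={0}.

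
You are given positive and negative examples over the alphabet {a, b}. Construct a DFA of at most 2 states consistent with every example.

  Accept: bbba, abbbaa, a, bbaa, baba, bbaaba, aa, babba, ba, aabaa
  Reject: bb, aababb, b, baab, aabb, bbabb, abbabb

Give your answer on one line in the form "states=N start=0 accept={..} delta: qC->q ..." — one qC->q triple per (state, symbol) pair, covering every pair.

Fold the examples into a partial DFA from state 0: repeatedly fix the first undefined (state, symbol) met by the shortest-then-alphabetical prefix, trying targets in increasing order and rejecting any under which an Accept and a Reject string meet in one state with the same remainder; add a state when all current targets are rejected. Accepting states are where Accept strings end.
a: 0a undefined. 0a->0: ok.
b: 0b undefined. 0b->0: no, bbba/bb meet in 0. Open state 1: 0b->1.
ba: 1a undefined. 1a->0: ok.
bb: 1b undefined. 1b->0: no, bbba/bb meet in 0. 1b->1: ok.
All examples now run through 2 states with every (state, symbol) defined. Accept strings end in {0}, Reject strings end in {1}; accept={0}.

states=2 start=0 accept={0} delta: 0a->0 0b->1 1a->0 1b->1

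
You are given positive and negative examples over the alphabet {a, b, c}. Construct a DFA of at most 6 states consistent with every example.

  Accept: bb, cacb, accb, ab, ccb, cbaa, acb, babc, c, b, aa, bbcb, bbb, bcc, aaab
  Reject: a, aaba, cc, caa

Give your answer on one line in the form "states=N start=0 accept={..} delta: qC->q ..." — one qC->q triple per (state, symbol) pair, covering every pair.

states=4 start=0 accept={0,2} delta: 0a->1 0b->2 0c->2 1a->0 1b->0 1c->0 2a->3 2b->0 2c->1 3a->1 3b->0 3c->0

Grow the machine one transition at a time. Run the examples from 0; the earliest place one falls off (shortest prefix, ties alphabetical) gets sent to the lowest-numbered state that keeps every Accept/Reject pair distinguishable — a pair clashes when both reach the same state with identical unread suffix — and to a fresh state only if none does.
a: 0a undefined. 0a->0: no, aa/a meet in 0. Open state 1: 0a->1.
b: 0b undefined. 0b->0: no, bcc/cc meet in 0 with "cc" left. 0b->1: no, b/a meet in 1. Open state 2: 0b->2.
c: 0c undefined. 0c->0: no, c/cc meet in 0. 0c->1: no, c/a meet in 1. 0c->2: ok.
aa: 1a undefined. 1a->0: ok.
ab: 1b undefined. 1b->0: ok.
ac: 1c undefined. 1c->0: ok.
ba: 2a undefined. 2a->0: no, ab/aaba meet in 0. 2a->1: no, ab/caa meet in 0. 2a->2: no, acb/aaba meet in 2. Open state 3: 2a->3.
bb: 2b undefined. 2b->0: ok.
bc: 2c undefined. 2c->0: no, bb/cc meet in 0. 2c->1: ok.
bab: 3b undefined. 3b->0: ok.
caa: 3a undefined. 3a->0: no, bb/caa meet in 0. 3a->1: ok.
cac: 3c undefined. 3c->0: ok.
All examples now run through 4 states with every (state, symbol) defined. Accept strings end in {0,2}, Reject strings end in {1,3}; accept={0,2}.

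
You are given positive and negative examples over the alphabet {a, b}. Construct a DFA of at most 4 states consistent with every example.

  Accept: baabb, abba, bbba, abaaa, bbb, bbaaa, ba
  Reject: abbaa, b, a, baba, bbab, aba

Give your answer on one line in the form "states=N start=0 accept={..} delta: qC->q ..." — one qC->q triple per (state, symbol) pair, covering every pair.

states=4 start=0 accept={2,3} delta: 0a->1 0b->1 1a->3 1b->2 2a->0 2b->3 3a->2 3b->2

Fold the examples into a partial DFA from state 0: repeatedly fix the first undefined (state, symbol) met by the shortest-then-alphabetical prefix, trying targets in increasing order and rejecting any under which an Accept and a Reject string meet in one state with the same remainder; add a state when all current targets are rejected. Accepting states are where Accept strings end.
a: 0a undefined. 0a->0: no, ba/aba meet in 0 with "ba" left. Open state 1: 0a->1.
b: 0b undefined. 0b->0: no, bbba/a meet in 1. 0b->1: ok.
ab: 1b undefined. 1b->0: no, abaaa/abbaa meet in 1 with "aa" left. 1b->1: no, abba/aba meet in 1 with "a" left. Open state 2: 1b->2.
ba: 1a undefined. 1a->0: no, ba/baba meet in 0. 1a->1: no, ba/b meet in 1. 1a->2: no, abba/baba meet in 2 with "ba" left. Open state 3: 1a->3.
aba: 2a undefined. 2a->0: ok.
abb: 2b undefined. 2b->0: no, abba/b meet in 1. 2b->1: no, bbb/b meet in 1. 2b->2: no, abba/aba meet in 0. 2b->3: ok.
baa: 3a undefined. 3a->0: no, abba/aba meet in 0. 3a->1: no, baabb/abbaa meet in 3. 3a->2: ok.
bab: 3b undefined. 3b->0: no, baabb/abbaa meet in 0. 3b->1: no, baabb/b meet in 1. 3b->2: ok.
All examples now run through 4 states with every (state, symbol) defined. Accept strings end in {2,3}, Reject strings end in {0,1}; accept={2,3}.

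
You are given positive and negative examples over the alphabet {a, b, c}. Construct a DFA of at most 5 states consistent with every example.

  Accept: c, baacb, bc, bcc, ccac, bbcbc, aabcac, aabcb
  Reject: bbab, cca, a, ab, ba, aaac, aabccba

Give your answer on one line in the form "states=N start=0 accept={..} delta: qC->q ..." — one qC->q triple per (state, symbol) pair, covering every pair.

states=3 start=0 accept={0} delta: 0a->1 0b->0 0c->0 1a->2 1b->1 1c->0 2a->2 2b->0 2c->2

Grow the machine one transition at a time. Run the examples from 0; the earliest place one falls off (shortest prefix, ties alphabetical) gets sent to the lowest-numbered state that keeps every Accept/Reject pair distinguishable — a pair clashes when both reach the same state with identical unread suffix — and to a fresh state only if none does.
a: 0a undefined. 0a->0: no, c/aaac meet in 0 with "c" left. Open state 1: 0a->1.
b: 0b undefined. 0b->0: ok.
c: 0c undefined. 0c->0: ok.
aa: 1a undefined. 1a->0: no, ccac/aaac meet in 1 with "c" left. 1a->1: no, ccac/aaac meet in 1 with "c" left. Open state 2: 1a->2.
ab: 1b undefined. 1b->0: no, c/bbab meet in 0. 1b->1: ok.
aaa: 2a undefined. 2a->0: no, c/aaac meet in 0. 2a->1: no, ccac/aaac meet in 1 with "c" left. 2a->2: ok.
aab: 2b undefined. 2b->0: ok.
aaac: 2c undefined. 2c->0: no, c/aaac meet in 0. 2c->1: no, baacb/bbab meet in 1. 2c->2: ok.
ccac: 1c undefined. 1c->0: ok.
All examples now run through 3 states with every (state, symbol) defined. Accept strings end in {0}, Reject strings end in {1,2}; accept={0}.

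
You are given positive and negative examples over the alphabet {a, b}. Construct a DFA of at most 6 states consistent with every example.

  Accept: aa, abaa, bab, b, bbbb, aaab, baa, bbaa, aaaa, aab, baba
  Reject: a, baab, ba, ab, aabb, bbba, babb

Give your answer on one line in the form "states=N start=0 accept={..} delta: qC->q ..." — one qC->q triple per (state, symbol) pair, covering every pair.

states=5 start=0 accept={2,4} delta: 0a->1 0b->2 1a->2 1b->0 2a->3 2b->4 3a->4 3b->4 4a->4 4b->0

Grow the machine one transition at a time. Run the examples from 0; the earliest place one falls off (shortest prefix, ties alphabetical) gets sent to the lowest-numbered state that keeps every Accept/Reject pair distinguishable — a pair clashes when both reach the same state with identical unread suffix — and to a fresh state only if none does.
a: 0a undefined. 0a->0: no, aa/a meet in 0. Open state 1: 0a->1.
b: 0b undefined. 0b->0: no, bab/ab meet in 1 with "b" left. 0b->1: no, aa/ba meet in 1 with "a" left. Open state 2: 0b->2.
aa: 1a undefined. 1a->0: no, aaab/ab meet in 1 with "b" left. 1a->1: no, aa/a meet in 1. 1a->2: ok.
ab: 1b undefined. 1b->0: ok.
ba: 2a undefined. 2a->0: no, baa/a meet in 1. 2a->1: no, aa/babb meet in 2. 2a->2: no, aa/ba meet in 2. Open state 3: 2a->3.
bb: 2b undefined. 2b->0: no, aa/aabb meet in 2. 2b->1: no, bbaa/ba meet in 3. 2b->2: no, aa/aabb meet in 2. 2b->3: no, bab/aabb meet in 3 with "b" left. Open state 4: 2b->4.
baa: 3a undefined. 3a->0: no, aa/baab meet in 2. 3a->1: no, baa/a meet in 1. 3a->2: no, aab/baab meet in 4. 3a->3: no, bab/baab meet in 3 with "b" left. 3a->4: ok.
bab: 3b undefined. 3b->0: no, aa/babb meet in 2. 3b->1: no, bab/a meet in 1. 3b->2: no, baa/babb meet in 4. 3b->3: no, bab/ba meet in 3. 3b->4: ok.
bba: 4a undefined. 4a->0: no, bbaa/a meet in 1. 4a->1: no, baba/a meet in 1. 4a->2: no, bbaa/ba meet in 3. 4a->3: no, baba/ba meet in 3. 4a->4: ok.
bbb: 4b undefined. 4b->0: ok.
All examples now run through 5 states with every (state, symbol) defined. Accept strings end in {2,4}, Reject strings end in {0,1,3}; accept={2,4}.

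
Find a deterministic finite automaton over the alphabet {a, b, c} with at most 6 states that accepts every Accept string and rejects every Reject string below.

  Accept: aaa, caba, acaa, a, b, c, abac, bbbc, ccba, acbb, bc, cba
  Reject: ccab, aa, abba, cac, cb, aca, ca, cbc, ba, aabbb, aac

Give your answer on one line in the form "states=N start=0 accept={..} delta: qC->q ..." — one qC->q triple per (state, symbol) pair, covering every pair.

Fold the examples into a partial DFA from state 0: repeatedly fix the first undefined (state, symbol) met by the shortest-then-alphabetical prefix, trying targets in increasing order and rejecting any under which an Accept and a Reject string meet in one state with the same remainder; add a state when all current targets are rejected. Accepting states are where Accept strings end.
a: 0a undefined. 0a->0: no, aaa/aa meet in 0. Open state 1: 0a->1.
b: 0b undefined. 0b->0: no, a/ba meet in 1. 0b->1: ok.
c: 0c undefined. 0c->0: no, a/cb meet in 1. 0c->1: ok.
aa: 1a undefined. 1a->0: no, aaa/cac meet in 1. 1a->1: no, aaa/aa meet in 1. Open state 2: 1a->2.
ab: 1b undefined. 1b->0: no, a/cbc meet in 1. 1b->1: no, a/cb meet in 1. 1b->2: no, caba/abba meet in 2 with "ba" left. Open state 3: 1b->3.
ac: 1c undefined. 1c->0: no, acaa/aa meet in 2. 1c->1: ok.
aaa: 2a undefined. 2a->0: ok.
aab: 2b undefined. 2b->0: no, aaa/ccab meet in 0. 2b->1: no, caba/aa meet in 2. 2b->2: ok.
aac: 2c undefined. 2c->0: no, aaa/cac meet in 0. 2c->1: no, a/cac meet in 1. 2c->2: ok.
aba: 3a undefined. 3a->0: ok.
abb: 3b undefined. 3b->0: no, a/abba meet in 1. 3b->1: ok.
cbc: 3c undefined. 3c->0: no, aaa/cbc meet in 0. 3c->1: no, a/cbc meet in 1. 3c->2: ok.
All examples now run through 4 states with every (state, symbol) defined. Accept strings end in {0,1}, Reject strings end in {2,3}; accept={0,1}.

states=4 start=0 accept={0,1} delta: 0a->1 0b->1 0c->1 1a->2 1b->3 1c->1 2a->0 2b->2 2c->2 3a->0 3b->1 3c->2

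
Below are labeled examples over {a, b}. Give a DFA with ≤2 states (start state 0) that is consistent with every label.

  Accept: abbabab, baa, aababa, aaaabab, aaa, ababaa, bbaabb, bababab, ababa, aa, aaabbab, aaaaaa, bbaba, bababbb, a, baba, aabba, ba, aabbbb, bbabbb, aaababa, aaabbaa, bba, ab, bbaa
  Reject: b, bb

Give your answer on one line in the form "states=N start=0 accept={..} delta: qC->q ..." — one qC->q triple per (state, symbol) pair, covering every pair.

states=2 start=0 accept={1} delta: 0a->1 0b->0 1a->1 1b->1

Fold the examples into a partial DFA from state 0: repeatedly fix the first undefined (state, symbol) met by the shortest-then-alphabetical prefix, trying targets in increasing order and rejecting any under which an Accept and a Reject string meet in one state with the same remainder; add a state when all current targets are rejected. Accepting states are where Accept strings end.
a: 0a undefined. 0a->0: no, ab/b meet in 0 with "b" left. Open state 1: 0a->1.
b: 0b undefined. 0b->0: ok.
aa: 1a undefined. 1a->0: no, baa/b meet in 0. 1a->1: ok.
ab: 1b undefined. 1b->0: no, abbabab/b meet in 0. 1b->1: ok.
All examples now run through 2 states with every (state, symbol) defined. Accept strings end in {1}, Reject strings end in {0}; accept={1}.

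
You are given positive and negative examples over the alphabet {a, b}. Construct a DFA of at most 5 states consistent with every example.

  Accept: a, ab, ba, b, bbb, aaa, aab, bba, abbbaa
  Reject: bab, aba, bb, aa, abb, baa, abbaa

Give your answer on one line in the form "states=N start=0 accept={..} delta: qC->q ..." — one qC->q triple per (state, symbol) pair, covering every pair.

Fold the examples into a partial DFA from state 0: repeatedly fix the first undefined (state, symbol) met by the shortest-then-alphabetical prefix, trying targets in increasing order and rejecting any under which an Accept and a Reject string meet in one state with the same remainder; add a state when all current targets are rejected. Accepting states are where Accept strings end.
a: 0a undefined. 0a->0: no, a/aa meet in 0. Open state 1: 0a->1.
b: 0b undefined. 0b->0: no, ab/bab meet in 1 with "b" left. 0b->1: no, ab/bb meet in 1 with "b" left. Open state 2: 0b->2.
aa: 1a undefined. 1a->0: ok.
ab: 1b undefined. 1b->0: no, a/aba meet in 1. 1b->1: no, a/abb meet in 1. 1b->2: no, ba/aba meet in 2 with "a" left. Open state 3: 1b->3.
ba: 2a undefined. 2a->0: no, a/baa meet in 1. 2a->1: no, ab/bab meet in 3. 2a->2: no, ba/baa meet in 2. 2a->3: ok.
bb: 2b undefined. 2b->0: ok.
aba: 3a undefined. 3a->0: ok.
abb: 3b undefined. 3b->0: no, abbbaa/bab meet in 0. 3b->1: no, a/bab meet in 1. 3b->2: no, b/bab meet in 2. 3b->3: no, a/abbaa meet in 1. Open state 4: 3b->4.
abba: 4a undefined. 4a->0: no, a/abbaa meet in 1. 4a->1: ok.
abbb: 4b undefined. 4b->0: no, abbbaa/aba meet in 0. 4b->1: ok.
All examples now run through 5 states with every (state, symbol) defined. Accept strings end in {1,2,3}, Reject strings end in {0,4}; accept={1,2,3}.

states=5 start=0 accept={1,2,3} delta: 0a->1 0b->2 1a->0 1b->3 2a->3 2b->0 3a->0 3b->4 4a->1 4b->1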